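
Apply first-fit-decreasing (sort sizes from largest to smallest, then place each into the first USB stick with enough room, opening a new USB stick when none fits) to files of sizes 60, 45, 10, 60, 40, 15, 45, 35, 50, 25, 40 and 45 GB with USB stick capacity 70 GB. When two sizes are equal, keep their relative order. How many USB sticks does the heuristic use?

9

Sorted descending: 60, 60, 50, 45, 45, 45, 40, 40, 35, 25, 15, 10.
  60 → USB stick 1 (new)  [load 60/70]
  60 → USB stick 2 (new)  [load 60/70]
  50 → USB stick 3 (new)  [load 50/70]
  45 → USB stick 4 (new)  [load 45/70]
  45 → USB stick 5 (new)  [load 45/70]
  45 → USB stick 6 (new)  [load 45/70]
  40 → USB stick 7 (new)  [load 40/70]
  40 → USB stick 8 (new)  [load 40/70]
  35 → USB stick 9 (new)  [load 35/70]
  25 → USB stick 4  [load 70/70]
  15 → USB stick 3  [load 65/70]
  10 → USB stick 1  [load 70/70]
9 USB sticks opened.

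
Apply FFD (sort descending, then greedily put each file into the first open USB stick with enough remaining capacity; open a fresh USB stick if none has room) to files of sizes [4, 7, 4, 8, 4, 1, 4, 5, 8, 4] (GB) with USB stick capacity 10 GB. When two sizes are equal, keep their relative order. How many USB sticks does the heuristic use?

6

Sorted descending: 8, 8, 7, 5, 4, 4, 4, 4, 4, 1.
  8 → USB stick 1 (new)  [load 8/10]
  8 → USB stick 2 (new)  [load 8/10]
  7 → USB stick 3 (new)  [load 7/10]
  5 → USB stick 4 (new)  [load 5/10]
  4 → USB stick 4  [load 9/10]
  4 → USB stick 5 (new)  [load 4/10]
  4 → USB stick 5  [load 8/10]
  4 → USB stick 6 (new)  [load 4/10]
  4 → USB stick 6  [load 8/10]
  1 → USB stick 1  [load 9/10]
6 USB sticks opened.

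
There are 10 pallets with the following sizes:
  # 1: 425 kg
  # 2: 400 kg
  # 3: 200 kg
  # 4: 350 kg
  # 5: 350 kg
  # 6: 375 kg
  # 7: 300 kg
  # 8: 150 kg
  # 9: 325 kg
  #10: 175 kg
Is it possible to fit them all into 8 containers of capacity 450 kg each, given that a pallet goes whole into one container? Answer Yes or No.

A valid assignment using 8 containers:
  container 1: 425 = 425
  container 2: 400 = 400
  container 3: 375 = 375
  container 4: 350 = 350
  container 5: 350 = 350
  container 6: 325 = 325
  container 7: 300 + 150 = 450
  container 8: 200 + 175 = 375
Every load is within 450 kg, so 8 containers suffice.

Yes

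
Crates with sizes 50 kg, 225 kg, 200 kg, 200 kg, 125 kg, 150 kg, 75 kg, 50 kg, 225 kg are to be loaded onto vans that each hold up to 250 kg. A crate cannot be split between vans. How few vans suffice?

6

Total = 225 + 225 + 200 + 200 + 150 + 125 + 75 + 50 + 50 = 1300 kg.
Lower bound: ⌈1300/250⌉ = 6 vans.
A packing using 6 vans:
  van 1: 225 = 225
  van 2: 225 = 225
  van 3: 200 + 50 = 250
  van 4: 200 + 50 = 250
  van 5: 150 + 75 = 225
  van 6: 125 = 125
This matches the lower bound, so 6 is optimal.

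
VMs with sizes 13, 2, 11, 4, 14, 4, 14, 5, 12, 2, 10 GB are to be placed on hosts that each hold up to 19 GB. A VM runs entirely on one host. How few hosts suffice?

6

Total = 14 + 14 + 13 + 12 + 11 + 10 + 5 + 4 + 4 + 2 + 2 = 91 GB.
Lower bound: ⌈91/19⌉ = 5 hosts.
Also, 6 VMs each exceed 19/2 GB, and no two of those can share a host, so at least 6 hosts are needed.
A packing using 6 hosts:
  host 1: 14 + 5 = 19
  host 2: 14 + 4 = 18
  host 3: 13 + 4 + 2 = 19
  host 4: 12 + 2 = 14
  host 5: 11 = 11
  host 6: 10 = 10
This matches the lower bound, so 6 is optimal.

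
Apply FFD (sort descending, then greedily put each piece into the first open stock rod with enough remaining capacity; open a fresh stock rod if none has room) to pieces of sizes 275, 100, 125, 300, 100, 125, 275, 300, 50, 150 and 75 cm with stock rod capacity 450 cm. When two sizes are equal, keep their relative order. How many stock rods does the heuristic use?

5

Sorted descending: 300, 300, 275, 275, 150, 125, 125, 100, 100, 75, 50.
  300 → stock rod 1 (new)  [load 300/450]
  300 → stock rod 2 (new)  [load 300/450]
  275 → stock rod 3 (new)  [load 275/450]
  275 → stock rod 4 (new)  [load 275/450]
  150 → stock rod 1  [load 450/450]
  125 → stock rod 2  [load 425/450]
  125 → stock rod 3  [load 400/450]
  100 → stock rod 4  [load 375/450]
  100 → stock rod 5 (new)  [load 100/450]
  75 → stock rod 4  [load 450/450]
  50 → stock rod 3  [load 450/450]
5 stock rods opened.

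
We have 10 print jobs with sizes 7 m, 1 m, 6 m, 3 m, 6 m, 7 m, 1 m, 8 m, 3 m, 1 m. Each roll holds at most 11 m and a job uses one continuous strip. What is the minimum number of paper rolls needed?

Total = 8 + 7 + 7 + 6 + 6 + 3 + 3 + 1 + 1 + 1 = 43 m.
Lower bound: ⌈43/11⌉ = 4 paper rolls.
Also, 5 print jobs each exceed 11/2 m, and no two of those can share a roll, so at least 5 paper rolls are needed.
A packing using 5 paper rolls:
  roll 1: 8 + 3 = 11
  roll 2: 7 + 3 + 1 = 11
  roll 3: 7 + 1 + 1 = 9
  roll 4: 6 = 6
  roll 5: 6 = 6
This matches the lower bound, so 5 is optimal.

5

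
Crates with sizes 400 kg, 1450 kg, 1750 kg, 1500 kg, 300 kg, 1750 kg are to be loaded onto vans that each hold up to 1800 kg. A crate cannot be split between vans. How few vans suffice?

5

Total = 1750 + 1750 + 1500 + 1450 + 400 + 300 = 7150 kg.
Lower bound: ⌈7150/1800⌉ = 4 vans.
A packing using 5 vans:
  van 1: 1750 = 1750
  van 2: 1750 = 1750
  van 3: 1500 + 300 = 1800
  van 4: 1450 = 1450
  van 5: 400 = 400
No arrangement into 4 vans stays within capacity, so 5 is optimal.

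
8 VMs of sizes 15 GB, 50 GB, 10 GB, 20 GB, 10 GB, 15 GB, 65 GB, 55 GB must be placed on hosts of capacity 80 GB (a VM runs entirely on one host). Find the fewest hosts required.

3

Total = 65 + 55 + 50 + 20 + 15 + 15 + 10 + 10 = 240 GB.
Lower bound: ⌈240/80⌉ = 3 hosts.
A packing using 3 hosts:
  host 1: 65 + 15 = 80
  host 2: 55 + 15 + 10 = 80
  host 3: 50 + 20 + 10 = 80
This matches the lower bound, so 3 is optimal.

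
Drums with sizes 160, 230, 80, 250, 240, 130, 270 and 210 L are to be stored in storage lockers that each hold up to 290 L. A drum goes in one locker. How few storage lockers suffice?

Total = 270 + 250 + 240 + 230 + 210 + 160 + 130 + 80 = 1570 L.
Lower bound: ⌈1570/290⌉ = 6 storage lockers.
A packing using 6 storage lockers:
  locker 1: 270 = 270
  locker 2: 250 = 250
  locker 3: 240 = 240
  locker 4: 230 = 230
  locker 5: 210 + 80 = 290
  locker 6: 160 + 130 = 290
This matches the lower bound, so 6 is optimal.

6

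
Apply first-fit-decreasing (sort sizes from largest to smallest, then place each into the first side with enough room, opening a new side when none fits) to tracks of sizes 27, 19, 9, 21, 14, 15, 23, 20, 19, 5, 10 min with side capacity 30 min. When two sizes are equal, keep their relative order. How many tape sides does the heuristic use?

Sorted descending: 27, 23, 21, 20, 19, 19, 15, 14, 10, 9, 5.
  27 → side 1 (new)  [load 27/30]
  23 → side 2 (new)  [load 23/30]
  21 → side 3 (new)  [load 21/30]
  20 → side 4 (new)  [load 20/30]
  19 → side 5 (new)  [load 19/30]
  19 → side 6 (new)  [load 19/30]
  15 → side 7 (new)  [load 15/30]
  14 → side 7  [load 29/30]
  10 → side 4  [load 30/30]
  9 → side 3  [load 30/30]
  5 → side 2  [load 28/30]
7 tape sides opened.

7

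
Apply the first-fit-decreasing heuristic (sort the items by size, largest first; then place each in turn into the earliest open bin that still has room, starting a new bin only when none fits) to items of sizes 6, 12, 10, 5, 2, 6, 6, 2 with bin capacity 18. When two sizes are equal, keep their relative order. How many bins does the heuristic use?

Sorted descending: 12, 10, 6, 6, 6, 5, 2, 2.
  12 → bin 1 (new)  [load 12/18]
  10 → bin 2 (new)  [load 10/18]
  6 → bin 1  [load 18/18]
  6 → bin 2  [load 16/18]
  6 → bin 3 (new)  [load 6/18]
  5 → bin 3  [load 11/18]
  2 → bin 2  [load 18/18]
  2 → bin 3  [load 13/18]
3 bins opened.

3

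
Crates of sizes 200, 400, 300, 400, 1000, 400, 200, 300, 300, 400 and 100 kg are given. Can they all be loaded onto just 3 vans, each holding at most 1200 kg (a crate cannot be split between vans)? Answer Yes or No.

No

Total = 4000 kg; ⌈4000/1200⌉ = 4.
At least 4 vans are required, but only 3 are allowed.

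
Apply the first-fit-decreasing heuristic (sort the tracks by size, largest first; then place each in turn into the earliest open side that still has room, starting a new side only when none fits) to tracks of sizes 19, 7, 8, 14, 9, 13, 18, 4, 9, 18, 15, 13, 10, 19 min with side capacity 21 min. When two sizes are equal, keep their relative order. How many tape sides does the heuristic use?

10

Sorted descending: 19, 19, 18, 18, 15, 14, 13, 13, 10, 9, 9, 8, 7, 4.
  19 → side 1 (new)  [load 19/21]
  19 → side 2 (new)  [load 19/21]
  18 → side 3 (new)  [load 18/21]
  18 → side 4 (new)  [load 18/21]
  15 → side 5 (new)  [load 15/21]
  14 → side 6 (new)  [load 14/21]
  13 → side 7 (new)  [load 13/21]
  13 → side 8 (new)  [load 13/21]
  10 → side 9 (new)  [load 10/21]
  9 → side 9  [load 19/21]
  9 → side 10 (new)  [load 9/21]
  8 → side 7  [load 21/21]
  7 → side 6  [load 21/21]
  4 → side 5  [load 19/21]
10 tape sides opened.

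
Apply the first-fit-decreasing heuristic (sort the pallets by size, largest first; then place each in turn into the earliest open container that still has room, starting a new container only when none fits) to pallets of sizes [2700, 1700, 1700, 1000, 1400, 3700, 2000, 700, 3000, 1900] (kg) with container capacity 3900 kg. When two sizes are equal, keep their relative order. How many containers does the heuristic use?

Sorted descending: 3700, 3000, 2700, 2000, 1900, 1700, 1700, 1400, 1000, 700.
  3700 → container 1 (new)  [load 3700/3900]
  3000 → container 2 (new)  [load 3000/3900]
  2700 → container 3 (new)  [load 2700/3900]
  2000 → container 4 (new)  [load 2000/3900]
  1900 → container 4  [load 3900/3900]
  1700 → container 5 (new)  [load 1700/3900]
  1700 → container 5  [load 3400/3900]
  1400 → container 6 (new)  [load 1400/3900]
  1000 → container 3  [load 3700/3900]
  700 → container 2  [load 3700/3900]
6 containers opened.

6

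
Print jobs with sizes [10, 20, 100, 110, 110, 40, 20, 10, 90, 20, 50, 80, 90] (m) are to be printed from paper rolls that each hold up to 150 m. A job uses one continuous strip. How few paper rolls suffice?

Total = 110 + 110 + 100 + 90 + 90 + 80 + 50 + 40 + 20 + 20 + 20 + 10 + 10 = 750 m.
Lower bound: ⌈750/150⌉ = 5 paper rolls.
Also, 6 print jobs each exceed 75 m, and no two of those can share a roll, so at least 6 paper rolls are needed.
A packing using 6 paper rolls:
  roll 1: 110 + 40 = 150
  roll 2: 110 + 20 + 20 = 150
  roll 3: 100 + 50 = 150
  roll 4: 90 + 20 + 10 + 10 = 130
  roll 5: 90 = 90
  roll 6: 80 = 80
This matches the lower bound, so 6 is optimal.

6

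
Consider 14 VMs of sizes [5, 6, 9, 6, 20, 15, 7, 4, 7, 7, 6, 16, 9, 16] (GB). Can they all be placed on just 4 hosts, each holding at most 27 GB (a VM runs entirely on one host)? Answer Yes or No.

Total = 133 GB; ⌈133/27⌉ = 5.
At least 5 hosts are required, but only 4 are allowed.

No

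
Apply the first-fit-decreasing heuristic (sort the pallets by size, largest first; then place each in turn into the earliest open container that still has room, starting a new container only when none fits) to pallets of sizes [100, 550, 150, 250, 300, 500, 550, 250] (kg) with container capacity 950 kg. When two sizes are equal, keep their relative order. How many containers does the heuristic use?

3

Sorted descending: 550, 550, 500, 300, 250, 250, 150, 100.
  550 → container 1 (new)  [load 550/950]
  550 → container 2 (new)  [load 550/950]
  500 → container 3 (new)  [load 500/950]
  300 → container 1  [load 850/950]
  250 → container 2  [load 800/950]
  250 → container 3  [load 750/950]
  150 → container 2  [load 950/950]
  100 → container 1  [load 950/950]
3 containers opened.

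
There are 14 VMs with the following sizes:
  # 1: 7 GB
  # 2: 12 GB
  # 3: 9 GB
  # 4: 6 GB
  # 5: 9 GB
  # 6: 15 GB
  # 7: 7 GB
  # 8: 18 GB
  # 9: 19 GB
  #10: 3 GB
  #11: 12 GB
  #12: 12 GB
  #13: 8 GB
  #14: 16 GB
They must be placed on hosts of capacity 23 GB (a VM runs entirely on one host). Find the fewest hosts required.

Total = 19 + 18 + 16 + 15 + 12 + 12 + 12 + 9 + 9 + 8 + 7 + 7 + 6 + 3 = 153 GB.
Lower bound: ⌈153/23⌉ = 7 hosts.
A packing using 8 hosts:
  host 1: 19 + 3 = 22
  host 2: 18 = 18
  host 3: 16 + 7 = 23
  host 4: 15 + 8 = 23
  host 5: 12 + 9 = 21
  host 6: 12 + 9 = 21
  host 7: 12 + 7 = 19
  host 8: 6 = 6
No arrangement into 7 hosts stays within capacity, so 8 is optimal.

8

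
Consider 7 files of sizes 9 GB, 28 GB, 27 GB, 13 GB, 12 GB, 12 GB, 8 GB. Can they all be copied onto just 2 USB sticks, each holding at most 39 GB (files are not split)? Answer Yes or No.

Total = 109 GB; ⌈109/39⌉ = 3.
At least 3 USB sticks are required, but only 2 are allowed.

No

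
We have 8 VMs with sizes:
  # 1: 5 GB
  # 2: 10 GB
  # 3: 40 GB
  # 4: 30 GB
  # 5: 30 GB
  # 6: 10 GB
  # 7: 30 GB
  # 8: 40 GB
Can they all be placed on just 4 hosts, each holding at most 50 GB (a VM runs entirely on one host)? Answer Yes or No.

Total = 195 GB; ⌈195/50⌉ = 4.
5 VMs each exceed half the capacity and cannot share a host, forcing at least 5 hosts.
At least 5 hosts are required, but only 4 are allowed.

No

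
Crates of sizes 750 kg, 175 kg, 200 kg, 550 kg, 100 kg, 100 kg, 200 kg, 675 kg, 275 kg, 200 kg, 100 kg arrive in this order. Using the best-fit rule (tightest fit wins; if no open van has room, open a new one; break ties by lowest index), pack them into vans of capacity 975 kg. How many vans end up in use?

4

  750 → van 1 (new)  [load 750/975]
  175 → van 1  [load 925/975]
  200 → van 2 (new)  [load 200/975]
  550 → van 2  [load 750/975]
  100 → van 2  [load 850/975]
  100 → van 2  [load 950/975]
  200 → van 3 (new)  [load 200/975]
  675 → van 3  [load 875/975]
  275 → van 4 (new)  [load 275/975]
  200 → van 4  [load 475/975]
  100 → van 3  [load 975/975]
4 vans opened.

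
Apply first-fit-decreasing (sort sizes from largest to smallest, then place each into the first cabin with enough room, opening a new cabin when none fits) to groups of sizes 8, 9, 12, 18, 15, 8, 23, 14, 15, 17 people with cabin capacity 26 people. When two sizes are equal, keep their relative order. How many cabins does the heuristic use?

6

Sorted descending: 23, 18, 17, 15, 15, 14, 12, 9, 8, 8.
  23 → cabin 1 (new)  [load 23/26]
  18 → cabin 2 (new)  [load 18/26]
  17 → cabin 3 (new)  [load 17/26]
  15 → cabin 4 (new)  [load 15/26]
  15 → cabin 5 (new)  [load 15/26]
  14 → cabin 6 (new)  [load 14/26]
  12 → cabin 6  [load 26/26]
  9 → cabin 3  [load 26/26]
  8 → cabin 2  [load 26/26]
  8 → cabin 4  [load 23/26]
6 cabins opened.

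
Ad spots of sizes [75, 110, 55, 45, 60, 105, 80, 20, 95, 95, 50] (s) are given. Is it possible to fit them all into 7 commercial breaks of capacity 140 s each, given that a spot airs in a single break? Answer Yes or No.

Yes

A valid assignment using 7 commercial breaks:
  break 1: 110 + 20 = 130
  break 2: 105 = 105
  break 3: 95 + 45 = 140
  break 4: 95 = 95
  break 5: 80 + 60 = 140
  break 6: 75 + 55 = 130
  break 7: 50 = 50
Every load is within 140 s, so 7 commercial breaks suffice.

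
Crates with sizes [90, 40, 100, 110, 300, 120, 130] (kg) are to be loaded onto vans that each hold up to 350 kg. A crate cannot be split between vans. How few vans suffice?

Total = 300 + 130 + 120 + 110 + 100 + 90 + 40 = 890 kg.
Lower bound: ⌈890/350⌉ = 3 vans.
A packing using 3 vans:
  van 1: 300 + 40 = 340
  van 2: 130 + 120 + 100 = 350
  van 3: 110 + 90 = 200
This matches the lower bound, so 3 is optimal.

3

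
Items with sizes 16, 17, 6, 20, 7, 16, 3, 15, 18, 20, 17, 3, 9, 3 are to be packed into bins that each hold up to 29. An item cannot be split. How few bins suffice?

8

Total = 20 + 20 + 18 + 17 + 17 + 16 + 16 + 15 + 9 + 7 + 6 + 3 + 3 + 3 = 170.
Lower bound: ⌈170/29⌉ = 6 bins.
Also, 8 items each exceed 29/2, and no two of those can share a bin, so at least 8 bins are needed.
A packing using 8 bins:
  bin 1: 20 + 9 = 29
  bin 2: 20 + 7 = 27
  bin 3: 18 + 6 + 3 = 27
  bin 4: 17 + 3 + 3 = 23
  bin 5: 17 = 17
  bin 6: 16 = 16
  bin 7: 16 = 16
  bin 8: 15 = 15
This matches the lower bound, so 8 is optimal.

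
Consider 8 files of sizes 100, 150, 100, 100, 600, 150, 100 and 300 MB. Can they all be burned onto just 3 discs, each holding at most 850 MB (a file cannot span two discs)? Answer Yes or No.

A valid assignment using 2 discs:
  disc 1: 600 + 150 + 100 = 850
  disc 2: 300 + 150 + 100 + 100 + 100 = 750
That uses only 2 ≤ 3, so 3 discs are enough.

Yes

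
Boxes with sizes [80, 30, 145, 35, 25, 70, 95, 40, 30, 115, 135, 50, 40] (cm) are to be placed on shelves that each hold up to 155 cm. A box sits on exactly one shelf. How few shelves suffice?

Total = 145 + 135 + 115 + 95 + 80 + 70 + 50 + 40 + 40 + 35 + 30 + 30 + 25 = 890 cm.
Lower bound: ⌈890/155⌉ = 6 shelves.
A packing using 6 shelves:
  shelf 1: 145 = 145
  shelf 2: 135 = 135
  shelf 3: 115 + 40 = 155
  shelf 4: 95 + 35 + 25 = 155
  shelf 5: 80 + 70 = 150
  shelf 6: 50 + 40 + 30 + 30 = 150
This matches the lower bound, so 6 is optimal.

6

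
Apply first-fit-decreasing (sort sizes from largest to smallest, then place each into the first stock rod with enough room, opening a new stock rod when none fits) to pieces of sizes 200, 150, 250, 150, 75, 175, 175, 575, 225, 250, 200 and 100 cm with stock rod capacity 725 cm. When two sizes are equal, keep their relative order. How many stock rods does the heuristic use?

Sorted descending: 575, 250, 250, 225, 200, 200, 175, 175, 150, 150, 100, 75.
  575 → stock rod 1 (new)  [load 575/725]
  250 → stock rod 2 (new)  [load 250/725]
  250 → stock rod 2  [load 500/725]
  225 → stock rod 2  [load 725/725]
  200 → stock rod 3 (new)  [load 200/725]
  200 → stock rod 3  [load 400/725]
  175 → stock rod 3  [load 575/725]
  175 → stock rod 4 (new)  [load 175/725]
  150 → stock rod 1  [load 725/725]
  150 → stock rod 3  [load 725/725]
  100 → stock rod 4  [load 275/725]
  75 → stock rod 4  [load 350/725]
4 stock rods opened.

4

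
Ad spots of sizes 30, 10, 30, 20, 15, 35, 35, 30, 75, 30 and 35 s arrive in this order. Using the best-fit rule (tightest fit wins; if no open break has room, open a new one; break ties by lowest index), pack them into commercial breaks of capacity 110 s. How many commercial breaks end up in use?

  30 → break 1 (new)  [load 30/110]
  10 → break 1  [load 40/110]
  30 → break 1  [load 70/110]
  20 → break 1  [load 90/110]
  15 → break 1  [load 105/110]
  35 → break 2 (new)  [load 35/110]
  35 → break 2  [load 70/110]
  30 → break 2  [load 100/110]
  75 → break 3 (new)  [load 75/110]
  30 → break 3  [load 105/110]
  35 → break 4 (new)  [load 35/110]
4 commercial breaks opened.

4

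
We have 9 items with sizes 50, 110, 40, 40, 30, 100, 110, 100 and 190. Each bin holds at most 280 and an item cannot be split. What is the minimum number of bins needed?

Total = 190 + 110 + 110 + 100 + 100 + 50 + 40 + 40 + 30 = 770.
Lower bound: ⌈770/280⌉ = 3 bins.
A packing using 3 bins:
  bin 1: 190 + 50 + 40 = 280
  bin 2: 110 + 110 + 40 = 260
  bin 3: 100 + 100 + 30 = 230
This matches the lower bound, so 3 is optimal.

3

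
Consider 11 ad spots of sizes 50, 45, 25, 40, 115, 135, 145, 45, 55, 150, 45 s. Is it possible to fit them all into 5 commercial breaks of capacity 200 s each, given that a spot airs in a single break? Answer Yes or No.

A valid assignment using 5 commercial breaks:
  break 1: 150 + 50 = 200
  break 2: 145 + 55 = 200
  break 3: 135 + 45 = 180
  break 4: 115 + 45 + 40 = 200
  break 5: 45 + 25 = 70
Every load is within 200 s, so 5 commercial breaks suffice.

Yes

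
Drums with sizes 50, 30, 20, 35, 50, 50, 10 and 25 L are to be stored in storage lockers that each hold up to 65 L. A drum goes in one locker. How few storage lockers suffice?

5

Total = 50 + 50 + 50 + 35 + 30 + 25 + 20 + 10 = 270 L.
Lower bound: ⌈270/65⌉ = 5 storage lockers.
A packing using 5 storage lockers:
  locker 1: 50 + 10 = 60
  locker 2: 50 = 50
  locker 3: 50 = 50
  locker 4: 35 + 30 = 65
  locker 5: 25 + 20 = 45
This matches the lower bound, so 5 is optimal.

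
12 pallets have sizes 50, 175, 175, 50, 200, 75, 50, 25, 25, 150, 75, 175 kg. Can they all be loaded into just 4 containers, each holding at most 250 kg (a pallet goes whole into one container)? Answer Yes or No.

Total = 1225 kg; ⌈1225/250⌉ = 5.
At least 5 containers are required, but only 4 are allowed.

No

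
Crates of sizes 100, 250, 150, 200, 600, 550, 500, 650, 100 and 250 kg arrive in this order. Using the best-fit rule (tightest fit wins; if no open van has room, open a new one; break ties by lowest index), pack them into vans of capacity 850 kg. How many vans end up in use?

  100 → van 1 (new)  [load 100/850]
  250 → van 1  [load 350/850]
  150 → van 1  [load 500/850]
  200 → van 1  [load 700/850]
  600 → van 2 (new)  [load 600/850]
  550 → van 3 (new)  [load 550/850]
  500 → van 4 (new)  [load 500/850]
  650 → van 5 (new)  [load 650/850]
  100 → van 1  [load 800/850]
  250 → van 2  [load 850/850]
5 vans opened.

5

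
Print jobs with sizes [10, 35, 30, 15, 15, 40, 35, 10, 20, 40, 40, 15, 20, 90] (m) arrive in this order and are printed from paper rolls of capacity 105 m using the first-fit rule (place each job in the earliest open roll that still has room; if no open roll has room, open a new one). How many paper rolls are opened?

  10 → roll 1 (new)  [load 10/105]
  35 → roll 1  [load 45/105]
  30 → roll 1  [load 75/105]
  15 → roll 1  [load 90/105]
  15 → roll 1  [load 105/105]
  40 → roll 2 (new)  [load 40/105]
  35 → roll 2  [load 75/105]
  10 → roll 2  [load 85/105]
  20 → roll 2  [load 105/105]
  40 → roll 3 (new)  [load 40/105]
  40 → roll 3  [load 80/105]
  15 → roll 3  [load 95/105]
  20 → roll 4 (new)  [load 20/105]
  90 → roll 5 (new)  [load 90/105]
5 paper rolls opened.

5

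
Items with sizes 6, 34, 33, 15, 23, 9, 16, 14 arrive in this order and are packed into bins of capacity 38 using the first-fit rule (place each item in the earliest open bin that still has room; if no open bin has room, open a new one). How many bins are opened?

  6 → bin 1 (new)  [load 6/38]
  34 → bin 2 (new)  [load 34/38]
  33 → bin 3 (new)  [load 33/38]
  15 → bin 1  [load 21/38]
  23 → bin 4 (new)  [load 23/38]
  9 → bin 1  [load 30/38]
  16 → bin 5 (new)  [load 16/38]
  14 → bin 4  [load 37/38]
5 bins opened.

5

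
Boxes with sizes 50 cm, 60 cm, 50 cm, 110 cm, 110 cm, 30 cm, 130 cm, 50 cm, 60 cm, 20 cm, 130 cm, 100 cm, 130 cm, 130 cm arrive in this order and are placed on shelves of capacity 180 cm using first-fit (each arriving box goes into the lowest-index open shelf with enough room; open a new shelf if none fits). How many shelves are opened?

  50 → shelf 1 (new)  [load 50/180]
  60 → shelf 1  [load 110/180]
  50 → shelf 1  [load 160/180]
  110 → shelf 2 (new)  [load 110/180]
  110 → shelf 3 (new)  [load 110/180]
  30 → shelf 2  [load 140/180]
  130 → shelf 4 (new)  [load 130/180]
  50 → shelf 3  [load 160/180]
  60 → shelf 5 (new)  [load 60/180]
  20 → shelf 1  [load 180/180]
  130 → shelf 6 (new)  [load 130/180]
  100 → shelf 5  [load 160/180]
  130 → shelf 7 (new)  [load 130/180]
  130 → shelf 8 (new)  [load 130/180]
8 shelves opened.

8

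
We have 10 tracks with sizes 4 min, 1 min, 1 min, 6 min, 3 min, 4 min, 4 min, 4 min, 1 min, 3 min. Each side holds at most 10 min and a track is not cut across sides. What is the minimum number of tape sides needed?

4

Total = 6 + 4 + 4 + 4 + 4 + 3 + 3 + 1 + 1 + 1 = 31 min.
Lower bound: ⌈31/10⌉ = 4 tape sides.
A packing using 4 tape sides:
  side 1: 6 + 4 = 10
  side 2: 4 + 4 + 1 + 1 = 10
  side 3: 4 + 3 + 3 = 10
  side 4: 1 = 1
This matches the lower bound, so 4 is optimal.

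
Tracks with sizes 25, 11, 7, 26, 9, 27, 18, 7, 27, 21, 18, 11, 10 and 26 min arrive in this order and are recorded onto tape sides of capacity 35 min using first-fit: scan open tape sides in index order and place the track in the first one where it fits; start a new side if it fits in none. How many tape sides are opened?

9

  25 → side 1 (new)  [load 25/35]
  11 → side 2 (new)  [load 11/35]
  7 → side 1  [load 32/35]
  26 → side 3 (new)  [load 26/35]
  9 → side 2  [load 20/35]
  27 → side 4 (new)  [load 27/35]
  18 → side 5 (new)  [load 18/35]
  7 → side 2  [load 27/35]
  27 → side 6 (new)  [load 27/35]
  21 → side 7 (new)  [load 21/35]
  18 → side 8 (new)  [load 18/35]
  11 → side 5  [load 29/35]
  10 → side 7  [load 31/35]
  26 → side 9 (new)  [load 26/35]
9 tape sides opened.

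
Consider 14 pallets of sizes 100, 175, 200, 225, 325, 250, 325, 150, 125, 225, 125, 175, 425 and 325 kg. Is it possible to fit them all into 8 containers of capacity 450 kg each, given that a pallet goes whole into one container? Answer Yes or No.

A valid assignment using 8 containers:
  container 1: 425 = 425
  container 2: 325 + 125 = 450
  container 3: 325 + 125 = 450
  container 4: 325 + 100 = 425
  container 5: 250 + 200 = 450
  container 6: 225 + 225 = 450
  container 7: 175 + 175 = 350
  container 8: 150 = 150
Every load is within 450 kg, so 8 containers suffice.

Yes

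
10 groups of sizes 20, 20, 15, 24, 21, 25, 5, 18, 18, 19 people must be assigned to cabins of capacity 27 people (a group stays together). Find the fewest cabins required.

9

Total = 25 + 24 + 21 + 20 + 20 + 19 + 18 + 18 + 15 + 5 = 185 people.
Lower bound: ⌈185/27⌉ = 7 cabins.
Also, 9 groups each exceed 27/2 people, and no two of those can share a cabin, so at least 9 cabins are needed.
A packing using 9 cabins:
  cabin 1: 25 = 25
  cabin 2: 24 = 24
  cabin 3: 21 + 5 = 26
  cabin 4: 20 = 20
  cabin 5: 20 = 20
  cabin 6: 19 = 19
  cabin 7: 18 = 18
  cabin 8: 18 = 18
  cabin 9: 15 = 15
This matches the lower bound, so 9 is optimal.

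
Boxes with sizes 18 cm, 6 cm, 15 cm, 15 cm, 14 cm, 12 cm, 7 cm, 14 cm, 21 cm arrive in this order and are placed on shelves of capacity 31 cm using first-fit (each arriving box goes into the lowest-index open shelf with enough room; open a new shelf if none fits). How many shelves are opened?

  18 → shelf 1 (new)  [load 18/31]
  6 → shelf 1  [load 24/31]
  15 → shelf 2 (new)  [load 15/31]
  15 → shelf 2  [load 30/31]
  14 → shelf 3 (new)  [load 14/31]
  12 → shelf 3  [load 26/31]
  7 → shelf 1  [load 31/31]
  14 → shelf 4 (new)  [load 14/31]
  21 → shelf 5 (new)  [load 21/31]
5 shelves opened.

5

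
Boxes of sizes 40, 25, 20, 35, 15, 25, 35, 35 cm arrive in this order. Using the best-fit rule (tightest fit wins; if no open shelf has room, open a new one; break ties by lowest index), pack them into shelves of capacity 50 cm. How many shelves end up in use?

6

  40 → shelf 1 (new)  [load 40/50]
  25 → shelf 2 (new)  [load 25/50]
  20 → shelf 2  [load 45/50]
  35 → shelf 3 (new)  [load 35/50]
  15 → shelf 3  [load 50/50]
  25 → shelf 4 (new)  [load 25/50]
  35 → shelf 5 (new)  [load 35/50]
  35 → shelf 6 (new)  [load 35/50]
6 shelves opened.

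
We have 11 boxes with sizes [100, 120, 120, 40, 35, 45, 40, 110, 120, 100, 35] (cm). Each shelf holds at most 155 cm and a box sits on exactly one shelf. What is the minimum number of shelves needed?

Total = 120 + 120 + 120 + 110 + 100 + 100 + 45 + 40 + 40 + 35 + 35 = 865 cm.
Lower bound: ⌈865/155⌉ = 6 shelves.
A packing using 6 shelves:
  shelf 1: 120 + 35 = 155
  shelf 2: 120 + 35 = 155
  shelf 3: 120 = 120
  shelf 4: 110 + 45 = 155
  shelf 5: 100 + 40 = 140
  shelf 6: 100 + 40 = 140
This matches the lower bound, so 6 is optimal.

6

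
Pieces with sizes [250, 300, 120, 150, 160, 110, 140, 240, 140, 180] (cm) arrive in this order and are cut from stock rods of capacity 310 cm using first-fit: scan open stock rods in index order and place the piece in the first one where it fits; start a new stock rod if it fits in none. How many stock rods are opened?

7

  250 → stock rod 1 (new)  [load 250/310]
  300 → stock rod 2 (new)  [load 300/310]
  120 → stock rod 3 (new)  [load 120/310]
  150 → stock rod 3  [load 270/310]
  160 → stock rod 4 (new)  [load 160/310]
  110 → stock rod 4  [load 270/310]
  140 → stock rod 5 (new)  [load 140/310]
  240 → stock rod 6 (new)  [load 240/310]
  140 → stock rod 5  [load 280/310]
  180 → stock rod 7 (new)  [load 180/310]
7 stock rods opened.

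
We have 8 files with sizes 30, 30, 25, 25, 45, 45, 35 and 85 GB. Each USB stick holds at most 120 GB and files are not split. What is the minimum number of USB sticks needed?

3

Total = 85 + 45 + 45 + 35 + 30 + 30 + 25 + 25 = 320 GB.
Lower bound: ⌈320/120⌉ = 3 USB sticks.
A packing using 3 USB sticks:
  USB stick 1: 85 + 35 = 120
  USB stick 2: 45 + 45 + 30 = 120
  USB stick 3: 30 + 25 + 25 = 80
This matches the lower bound, so 3 is optimal.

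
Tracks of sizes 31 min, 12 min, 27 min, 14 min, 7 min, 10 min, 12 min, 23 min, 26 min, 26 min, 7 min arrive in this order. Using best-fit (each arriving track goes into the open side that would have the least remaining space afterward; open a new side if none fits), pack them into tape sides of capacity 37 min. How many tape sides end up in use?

6

  31 → side 1 (new)  [load 31/37]
  12 → side 2 (new)  [load 12/37]
  27 → side 3 (new)  [load 27/37]
  14 → side 2  [load 26/37]
  7 → side 3  [load 34/37]
  10 → side 2  [load 36/37]
  12 → side 4 (new)  [load 12/37]
  23 → side 4  [load 35/37]
  26 → side 5 (new)  [load 26/37]
  26 → side 6 (new)  [load 26/37]
  7 → side 5  [load 33/37]
6 tape sides opened.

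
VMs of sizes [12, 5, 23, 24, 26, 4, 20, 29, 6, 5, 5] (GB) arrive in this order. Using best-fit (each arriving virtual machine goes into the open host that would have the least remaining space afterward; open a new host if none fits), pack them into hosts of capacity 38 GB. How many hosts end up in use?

5

  12 → host 1 (new)  [load 12/38]
  5 → host 1  [load 17/38]
  23 → host 2 (new)  [load 23/38]
  24 → host 3 (new)  [load 24/38]
  26 → host 4 (new)  [load 26/38]
  4 → host 4  [load 30/38]
  20 → host 1  [load 37/38]
  29 → host 5 (new)  [load 29/38]
  6 → host 4  [load 36/38]
  5 → host 5  [load 34/38]
  5 → host 3  [load 29/38]
5 hosts opened.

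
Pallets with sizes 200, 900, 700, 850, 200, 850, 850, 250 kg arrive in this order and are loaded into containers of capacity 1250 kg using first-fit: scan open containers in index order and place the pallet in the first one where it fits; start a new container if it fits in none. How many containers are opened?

5

  200 → container 1 (new)  [load 200/1250]
  900 → container 1  [load 1100/1250]
  700 → container 2 (new)  [load 700/1250]
  850 → container 3 (new)  [load 850/1250]
  200 → container 2  [load 900/1250]
  850 → container 4 (new)  [load 850/1250]
  850 → container 5 (new)  [load 850/1250]
  250 → container 2  [load 1150/1250]
5 containers opened.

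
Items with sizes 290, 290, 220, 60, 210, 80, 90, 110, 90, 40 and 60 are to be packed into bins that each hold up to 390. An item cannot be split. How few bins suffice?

Total = 290 + 290 + 220 + 210 + 110 + 90 + 90 + 80 + 60 + 60 + 40 = 1540.
Lower bound: ⌈1540/390⌉ = 4 bins.
A packing using 4 bins:
  bin 1: 290 + 90 = 380
  bin 2: 290 + 90 = 380
  bin 3: 220 + 110 + 60 = 390
  bin 4: 210 + 80 + 60 + 40 = 390
This matches the lower bound, so 4 is optimal.

4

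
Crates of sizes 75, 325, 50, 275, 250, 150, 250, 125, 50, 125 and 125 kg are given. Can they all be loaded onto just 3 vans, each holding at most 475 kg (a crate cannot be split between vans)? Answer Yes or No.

Total = 1800 kg; ⌈1800/475⌉ = 4.
At least 4 vans are required, but only 3 are allowed.

No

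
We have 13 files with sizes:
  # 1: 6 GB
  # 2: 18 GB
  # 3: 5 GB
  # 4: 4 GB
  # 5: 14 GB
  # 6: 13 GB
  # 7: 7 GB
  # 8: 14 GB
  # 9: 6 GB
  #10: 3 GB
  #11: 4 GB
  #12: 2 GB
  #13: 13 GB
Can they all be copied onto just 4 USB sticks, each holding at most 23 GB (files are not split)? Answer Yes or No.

No

Total = 109 GB; ⌈109/23⌉ = 5.
At least 5 USB sticks are required, but only 4 are allowed.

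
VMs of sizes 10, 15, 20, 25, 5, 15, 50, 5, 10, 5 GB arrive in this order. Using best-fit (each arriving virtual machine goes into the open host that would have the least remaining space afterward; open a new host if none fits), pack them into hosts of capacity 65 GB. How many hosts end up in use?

3

  10 → host 1 (new)  [load 10/65]
  15 → host 1  [load 25/65]
  20 → host 1  [load 45/65]
  25 → host 2 (new)  [load 25/65]
  5 → host 1  [load 50/65]
  15 → host 1  [load 65/65]
  50 → host 3 (new)  [load 50/65]
  5 → host 3  [load 55/65]
  10 → host 3  [load 65/65]
  5 → host 2  [load 30/65]
3 hosts opened.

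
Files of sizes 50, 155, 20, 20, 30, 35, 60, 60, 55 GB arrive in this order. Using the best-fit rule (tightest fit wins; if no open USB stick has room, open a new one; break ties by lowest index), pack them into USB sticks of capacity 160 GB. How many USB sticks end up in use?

4

  50 → USB stick 1 (new)  [load 50/160]
  155 → USB stick 2 (new)  [load 155/160]
  20 → USB stick 1  [load 70/160]
  20 → USB stick 1  [load 90/160]
  30 → USB stick 1  [load 120/160]
  35 → USB stick 1  [load 155/160]
  60 → USB stick 3 (new)  [load 60/160]
  60 → USB stick 3  [load 120/160]
  55 → USB stick 4 (new)  [load 55/160]
4 USB sticks opened.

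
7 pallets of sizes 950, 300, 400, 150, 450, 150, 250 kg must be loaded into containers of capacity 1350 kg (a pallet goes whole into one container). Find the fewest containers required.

2

Total = 950 + 450 + 400 + 300 + 250 + 150 + 150 = 2650 kg.
Lower bound: ⌈2650/1350⌉ = 2 containers.
A packing using 2 containers:
  container 1: 950 + 400 = 1350
  container 2: 450 + 300 + 250 + 150 + 150 = 1300
This matches the lower bound, so 2 is optimal.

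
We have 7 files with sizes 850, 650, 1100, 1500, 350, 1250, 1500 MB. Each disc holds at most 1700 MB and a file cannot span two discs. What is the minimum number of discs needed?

Total = 1500 + 1500 + 1250 + 1100 + 850 + 650 + 350 = 7200 MB.
Lower bound: ⌈7200/1700⌉ = 5 discs.
A packing using 5 discs:
  disc 1: 1500 = 1500
  disc 2: 1500 = 1500
  disc 3: 1250 + 350 = 1600
  disc 4: 1100 = 1100
  disc 5: 850 + 650 = 1500
This matches the lower bound, so 5 is optimal.

5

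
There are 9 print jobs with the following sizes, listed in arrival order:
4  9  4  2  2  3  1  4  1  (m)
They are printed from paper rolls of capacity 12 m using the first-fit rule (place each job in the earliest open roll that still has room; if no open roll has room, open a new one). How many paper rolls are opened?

3

  4 → roll 1 (new)  [load 4/12]
  9 → roll 2 (new)  [load 9/12]
  4 → roll 1  [load 8/12]
  2 → roll 1  [load 10/12]
  2 → roll 1  [load 12/12]
  3 → roll 2  [load 12/12]
  1 → roll 3 (new)  [load 1/12]
  4 → roll 3  [load 5/12]
  1 → roll 3  [load 6/12]
3 paper rolls opened.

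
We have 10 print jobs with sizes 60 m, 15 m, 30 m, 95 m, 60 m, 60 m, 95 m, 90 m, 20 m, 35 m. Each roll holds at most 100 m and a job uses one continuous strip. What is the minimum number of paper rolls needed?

6

Total = 95 + 95 + 90 + 60 + 60 + 60 + 35 + 30 + 20 + 15 = 560 m.
Lower bound: ⌈560/100⌉ = 6 paper rolls.
A packing using 6 paper rolls:
  roll 1: 95 = 95
  roll 2: 95 = 95
  roll 3: 90 = 90
  roll 4: 60 + 35 = 95
  roll 5: 60 + 30 = 90
  roll 6: 60 + 20 + 15 = 95
This matches the lower bound, so 6 is optimal.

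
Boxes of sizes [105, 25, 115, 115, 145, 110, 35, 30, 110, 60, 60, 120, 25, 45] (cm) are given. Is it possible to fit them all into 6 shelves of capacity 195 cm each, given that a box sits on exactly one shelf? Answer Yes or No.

Total = 1100 cm; ⌈1100/195⌉ = 6.
7 boxes each exceed half the capacity and cannot share a shelf, forcing at least 7 shelves.
At least 7 shelves are required, but only 6 are allowed.

No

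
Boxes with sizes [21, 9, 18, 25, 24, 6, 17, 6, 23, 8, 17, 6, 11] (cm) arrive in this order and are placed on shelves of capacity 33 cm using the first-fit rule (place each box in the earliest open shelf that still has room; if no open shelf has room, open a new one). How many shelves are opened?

  21 → shelf 1 (new)  [load 21/33]
  9 → shelf 1  [load 30/33]
  18 → shelf 2 (new)  [load 18/33]
  25 → shelf 3 (new)  [load 25/33]
  24 → shelf 4 (new)  [load 24/33]
  6 → shelf 2  [load 24/33]
  17 → shelf 5 (new)  [load 17/33]
  6 → shelf 2  [load 30/33]
  23 → shelf 6 (new)  [load 23/33]
  8 → shelf 3  [load 33/33]
  17 → shelf 7 (new)  [load 17/33]
  6 → shelf 4  [load 30/33]
  11 → shelf 5  [load 28/33]
7 shelves opened.

7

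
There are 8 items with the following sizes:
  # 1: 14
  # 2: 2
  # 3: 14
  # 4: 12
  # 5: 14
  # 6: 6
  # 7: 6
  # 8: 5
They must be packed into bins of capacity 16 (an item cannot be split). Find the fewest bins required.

6

Total = 14 + 14 + 14 + 12 + 6 + 6 + 5 + 2 = 73.
Lower bound: ⌈73/16⌉ = 5 bins.
A packing using 6 bins:
  bin 1: 14 + 2 = 16
  bin 2: 14 = 14
  bin 3: 14 = 14
  bin 4: 12 = 12
  bin 5: 6 + 6 = 12
  bin 6: 5 = 5
No arrangement into 5 bins stays within capacity, so 6 is optimal.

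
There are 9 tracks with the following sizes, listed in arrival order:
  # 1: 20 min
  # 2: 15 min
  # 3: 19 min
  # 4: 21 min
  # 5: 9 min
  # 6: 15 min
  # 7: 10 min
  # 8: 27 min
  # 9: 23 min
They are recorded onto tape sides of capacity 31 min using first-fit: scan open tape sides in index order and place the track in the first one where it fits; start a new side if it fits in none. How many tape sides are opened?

6

  20 → side 1 (new)  [load 20/31]
  15 → side 2 (new)  [load 15/31]
  19 → side 3 (new)  [load 19/31]
  21 → side 4 (new)  [load 21/31]
  9 → side 1  [load 29/31]
  15 → side 2  [load 30/31]
  10 → side 3  [load 29/31]
  27 → side 5 (new)  [load 27/31]
  23 → side 6 (new)  [load 23/31]
6 tape sides opened.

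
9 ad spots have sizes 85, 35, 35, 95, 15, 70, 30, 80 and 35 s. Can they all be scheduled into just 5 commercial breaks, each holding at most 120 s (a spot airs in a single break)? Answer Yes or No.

A valid assignment using 5 commercial breaks:
  break 1: 95 + 15 = 110
  break 2: 85 + 35 = 120
  break 3: 80 + 35 = 115
  break 4: 70 + 35 = 105
  break 5: 30 = 30
Every load is within 120 s, so 5 commercial breaks suffice.

Yes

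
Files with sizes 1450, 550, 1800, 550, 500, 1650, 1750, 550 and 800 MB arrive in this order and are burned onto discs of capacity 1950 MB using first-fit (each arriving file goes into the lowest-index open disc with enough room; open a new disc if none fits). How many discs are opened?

  1450 → disc 1 (new)  [load 1450/1950]
  550 → disc 2 (new)  [load 550/1950]
  1800 → disc 3 (new)  [load 1800/1950]
  550 → disc 2  [load 1100/1950]
  500 → disc 1  [load 1950/1950]
  1650 → disc 4 (new)  [load 1650/1950]
  1750 → disc 5 (new)  [load 1750/1950]
  550 → disc 2  [load 1650/1950]
  800 → disc 6 (new)  [load 800/1950]
6 discs opened.

6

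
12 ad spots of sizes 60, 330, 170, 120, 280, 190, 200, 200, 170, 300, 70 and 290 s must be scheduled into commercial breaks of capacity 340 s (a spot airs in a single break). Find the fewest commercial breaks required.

Total = 330 + 300 + 290 + 280 + 200 + 200 + 190 + 170 + 170 + 120 + 70 + 60 = 2380 s.
Lower bound: ⌈2380/340⌉ = 7 commercial breaks.
A packing using 8 commercial breaks:
  break 1: 330 = 330
  break 2: 300 = 300
  break 3: 290 = 290
  break 4: 280 + 60 = 340
  break 5: 200 + 120 = 320
  break 6: 200 + 70 = 270
  break 7: 190 = 190
  break 8: 170 + 170 = 340
No arrangement into 7 commercial breaks stays within capacity, so 8 is optimal.

8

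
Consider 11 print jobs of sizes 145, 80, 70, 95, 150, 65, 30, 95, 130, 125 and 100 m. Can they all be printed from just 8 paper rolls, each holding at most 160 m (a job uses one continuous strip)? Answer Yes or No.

Yes

A valid assignment using 8 paper rolls:
  roll 1: 150 = 150
  roll 2: 145 = 145
  roll 3: 130 + 30 = 160
  roll 4: 125 = 125
  roll 5: 100 = 100
  roll 6: 95 + 65 = 160
  roll 7: 95 = 95
  roll 8: 80 + 70 = 150
Every load is within 160 m, so 8 paper rolls suffice.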